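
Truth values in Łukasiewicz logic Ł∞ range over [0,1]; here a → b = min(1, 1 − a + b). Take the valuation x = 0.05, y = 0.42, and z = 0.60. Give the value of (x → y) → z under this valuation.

x → y = min(1, 1 − 0.05 + 0.42) = min(1, 1.37) = 1.00
(x → y) → z = min(1, 1 − 1.00 + 0.60) = min(1, 0.60) = 0.60

0.60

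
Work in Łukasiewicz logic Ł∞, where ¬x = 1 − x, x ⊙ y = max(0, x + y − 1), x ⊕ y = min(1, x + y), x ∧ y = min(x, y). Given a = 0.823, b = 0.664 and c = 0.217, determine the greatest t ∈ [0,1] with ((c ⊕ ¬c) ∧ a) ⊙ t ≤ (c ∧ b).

0.394

¬c = 1 − 0.217 = 0.783
c ⊕ ¬c = min(1, 0.217 + 0.783) = min(1, 1.000) = 1.000
(c ⊕ ¬c) ∧ a = min(1.000, 0.823) = 0.823
So the left factor is (c ⊕ ¬c) ∧ a = 0.823.
c ∧ b = min(0.217, 0.664) = 0.217
So the right-hand bound is c ∧ b = 0.217.
The residuum of the Łukasiewicz t-norm gives the supremum: min(1, 1 − 0.823 + 0.217).
1 − 0.823 + 0.217 = 0.394, so t = min(1, 0.394) = 0.394.
Check: 0.823 ⊙ 0.394 = max(0, 0.217) = 0.217 ≤ 0.217.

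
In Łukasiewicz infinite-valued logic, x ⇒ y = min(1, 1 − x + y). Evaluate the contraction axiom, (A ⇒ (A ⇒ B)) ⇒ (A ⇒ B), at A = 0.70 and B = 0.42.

0.72

A ⇒ B = min(1, 1 − 0.70 + 0.42) = min(1, 0.72) = 0.72
A ⇒ (A ⇒ B) = min(1, 1 − 0.70 + 0.72) = min(1, 1.02) = 1.00
(A ⇒ (A ⇒ B)) ⇒ (A ⇒ B) = min(1, 1 − 1.00 + 0.72) = min(1, 0.72) = 0.72
(The value 0.72 < 1 shows this instance is not satisfied; fails in Ł∞ (the t-norm is not idempotent).)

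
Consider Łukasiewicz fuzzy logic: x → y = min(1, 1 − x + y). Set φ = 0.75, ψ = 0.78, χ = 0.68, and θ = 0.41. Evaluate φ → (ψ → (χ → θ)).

1.00

χ → θ = min(1, 1 − 0.68 + 0.41) = min(1, 0.73) = 0.73
ψ → (χ → θ) = min(1, 1 − 0.78 + 0.73) = min(1, 0.95) = 0.95
φ → (ψ → (χ → θ)) = min(1, 1 − 0.75 + 0.95) = min(1, 1.20) = 1.00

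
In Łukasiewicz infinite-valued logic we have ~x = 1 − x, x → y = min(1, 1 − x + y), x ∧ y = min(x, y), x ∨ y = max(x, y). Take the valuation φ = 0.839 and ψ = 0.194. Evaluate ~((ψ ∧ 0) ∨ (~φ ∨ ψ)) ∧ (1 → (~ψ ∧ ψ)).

ψ ∧ 0 = min(0.194, 0.000) = 0.000
~φ = 1 − 0.839 = 0.161
~φ ∨ ψ = max(0.161, 0.194) = 0.194
(ψ ∧ 0) ∨ (~φ ∨ ψ) = max(0.000, 0.194) = 0.194
~((ψ ∧ 0) ∨ (~φ ∨ ψ)) = 1 − 0.194 = 0.806
~ψ = 1 − 0.194 = 0.806
~ψ ∧ ψ = min(0.806, 0.194) = 0.194
1 → (~ψ ∧ ψ) = min(1, 1 − 1.000 + 0.194) = min(1, 0.194) = 0.194
~((ψ ∧ 0) ∨ (~φ ∨ ψ)) ∧ (1 → (~ψ ∧ ψ)) = min(0.806, 0.194) = 0.194

0.194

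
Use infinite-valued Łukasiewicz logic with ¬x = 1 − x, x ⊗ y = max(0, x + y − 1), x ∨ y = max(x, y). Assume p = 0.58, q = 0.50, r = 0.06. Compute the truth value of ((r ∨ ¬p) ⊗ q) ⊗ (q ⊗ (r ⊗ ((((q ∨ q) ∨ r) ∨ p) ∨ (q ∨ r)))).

¬p = 1 − 0.58 = 0.42
r ∨ ¬p = max(0.06, 0.42) = 0.42
(r ∨ ¬p) ⊗ q = max(0, 0.42 + 0.50 − 1) = max(0, -0.08) = 0.00
q ∨ q = max(0.50, 0.50) = 0.50
(q ∨ q) ∨ r = max(0.50, 0.06) = 0.50
((q ∨ q) ∨ r) ∨ p = max(0.50, 0.58) = 0.58
q ∨ r = max(0.50, 0.06) = 0.50
(((q ∨ q) ∨ r) ∨ p) ∨ (q ∨ r) = max(0.58, 0.50) = 0.58
r ⊗ ((((q ∨ q) ∨ r) ∨ p) ∨ (q ∨ r)) = max(0, 0.06 + 0.58 − 1) = max(0, -0.36) = 0.00
q ⊗ (r ⊗ ((((q ∨ q) ∨ r) ∨ p) ∨ (q ∨ r))) = max(0, 0.50 + 0.00 − 1) = max(0, -0.50) = 0.00
((r ∨ ¬p) ⊗ q) ⊗ (q ⊗ (r ⊗ ((((q ∨ q) ∨ r) ∨ p) ∨ (q ∨ r)))) = max(0, 0.00 + 0.00 − 1) = max(0, -1.00) = 0.00

0.00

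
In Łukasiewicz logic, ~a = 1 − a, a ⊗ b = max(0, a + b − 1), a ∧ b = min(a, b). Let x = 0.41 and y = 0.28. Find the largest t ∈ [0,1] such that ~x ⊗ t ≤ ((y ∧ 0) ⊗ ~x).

~x = 1 − 0.41 = 0.59
So the left factor is ~x = 0.59.
y ∧ 0 = min(0.28, 0.00) = 0.00
(y ∧ 0) ⊗ ~x = max(0, 0.00 + 0.59 − 1) = max(0, -0.41) = 0.00
So the right-hand bound is (y ∧ 0) ⊗ ~x = 0.00.
The residuum of the Łukasiewicz t-norm gives the supremum: min(1, 1 − 0.59 + 0.00).
1 − 0.59 + 0.00 = 0.41, so t = min(1, 0.41) = 0.41.
Check: 0.59 ⊗ 0.41 = max(0, 0.00) = 0.00 ≤ 0.00.

0.41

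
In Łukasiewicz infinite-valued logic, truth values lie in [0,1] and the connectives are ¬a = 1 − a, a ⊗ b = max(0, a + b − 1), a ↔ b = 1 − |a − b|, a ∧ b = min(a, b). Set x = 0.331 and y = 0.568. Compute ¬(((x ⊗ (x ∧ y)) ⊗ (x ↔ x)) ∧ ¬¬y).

x ∧ y = min(0.331, 0.568) = 0.331
x ⊗ (x ∧ y) = max(0, 0.331 + 0.331 − 1) = max(0, -0.338) = 0.000
x ↔ x = 1 − |0.331 − 0.331| = 1 − 0.000 = 1.000
(x ⊗ (x ∧ y)) ⊗ (x ↔ x) = max(0, 0.000 + 1.000 − 1) = max(0, 0.000) = 0.000
¬y = 1 − 0.568 = 0.432
¬¬y = 1 − 0.432 = 0.568
((x ⊗ (x ∧ y)) ⊗ (x ↔ x)) ∧ ¬¬y = min(0.000, 0.568) = 0.000
¬(((x ⊗ (x ∧ y)) ⊗ (x ↔ x)) ∧ ¬¬y) = 1 − 0.000 = 1.000

1.000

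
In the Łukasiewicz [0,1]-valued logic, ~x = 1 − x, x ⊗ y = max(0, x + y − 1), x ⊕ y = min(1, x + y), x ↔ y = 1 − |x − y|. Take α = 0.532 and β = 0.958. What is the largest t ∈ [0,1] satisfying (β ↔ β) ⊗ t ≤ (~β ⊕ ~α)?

β ↔ β = 1 − |0.958 − 0.958| = 1 − 0.000 = 1.000
So the left factor is β ↔ β = 1.000.
~β = 1 − 0.958 = 0.042
~α = 1 − 0.532 = 0.468
~β ⊕ ~α = min(1, 0.042 + 0.468) = min(1, 0.510) = 0.510
So the right-hand bound is ~β ⊕ ~α = 0.510.
The residuum of the Łukasiewicz t-norm gives the supremum: min(1, 1 − 1.000 + 0.510).
1 − 1.000 + 0.510 = 0.510, so t = min(1, 0.510) = 0.510.
Check: 1.000 ⊗ 0.510 = max(0, 0.510) = 0.510 ≤ 0.510.

0.510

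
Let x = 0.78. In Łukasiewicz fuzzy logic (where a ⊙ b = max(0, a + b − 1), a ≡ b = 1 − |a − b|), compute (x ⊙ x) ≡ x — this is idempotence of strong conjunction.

x ⊙ x = max(0, 0.78 + 0.78 − 1) = max(0, 0.56) = 0.56
(x ⊙ x) ≡ x = 1 − |0.56 − 0.78| = 1 − 0.22 = 0.78
(The value 0.78 < 1 shows this instance is not satisfied; fails in Ł∞ since a ⊗ a = max(0, 2a−1) ≠ a in general.)

0.78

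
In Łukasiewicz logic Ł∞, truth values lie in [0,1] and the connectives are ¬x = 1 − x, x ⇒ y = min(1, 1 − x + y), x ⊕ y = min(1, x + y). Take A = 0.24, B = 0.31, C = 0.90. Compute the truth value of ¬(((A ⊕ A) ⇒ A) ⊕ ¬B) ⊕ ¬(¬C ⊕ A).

0.66

A ⊕ A = min(1, 0.24 + 0.24) = min(1, 0.48) = 0.48
(A ⊕ A) ⇒ A = min(1, 1 − 0.48 + 0.24) = min(1, 0.76) = 0.76
¬B = 1 − 0.31 = 0.69
((A ⊕ A) ⇒ A) ⊕ ¬B = min(1, 0.76 + 0.69) = min(1, 1.45) = 1.00
¬(((A ⊕ A) ⇒ A) ⊕ ¬B) = 1 − 1.00 = 0.00
¬C = 1 − 0.90 = 0.10
¬C ⊕ A = min(1, 0.10 + 0.24) = min(1, 0.34) = 0.34
¬(¬C ⊕ A) = 1 − 0.34 = 0.66
¬(((A ⊕ A) ⇒ A) ⊕ ¬B) ⊕ ¬(¬C ⊕ A) = min(1, 0.00 + 0.66) = min(1, 0.66) = 0.66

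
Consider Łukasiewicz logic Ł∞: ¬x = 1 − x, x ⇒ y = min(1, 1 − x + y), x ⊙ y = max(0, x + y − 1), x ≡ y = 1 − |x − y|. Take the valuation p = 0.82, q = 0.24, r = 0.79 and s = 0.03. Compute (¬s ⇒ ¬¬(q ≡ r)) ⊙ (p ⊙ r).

¬s = 1 − 0.03 = 0.97
q ≡ r = 1 − |0.24 − 0.79| = 1 − 0.55 = 0.45
¬(q ≡ r) = 1 − 0.45 = 0.55
¬¬(q ≡ r) = 1 − 0.55 = 0.45
¬s ⇒ ¬¬(q ≡ r) = min(1, 1 − 0.97 + 0.45) = min(1, 0.48) = 0.48
p ⊙ r = max(0, 0.82 + 0.79 − 1) = max(0, 0.61) = 0.61
(¬s ⇒ ¬¬(q ≡ r)) ⊙ (p ⊙ r) = max(0, 0.48 + 0.61 − 1) = max(0, 0.09) = 0.09

0.09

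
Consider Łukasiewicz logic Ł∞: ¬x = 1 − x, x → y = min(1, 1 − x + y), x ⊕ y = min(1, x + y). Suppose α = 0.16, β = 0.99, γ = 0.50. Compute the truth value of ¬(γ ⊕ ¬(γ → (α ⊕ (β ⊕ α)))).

0.50

β ⊕ α = min(1, 0.99 + 0.16) = min(1, 1.15) = 1.00
α ⊕ (β ⊕ α) = min(1, 0.16 + 1.00) = min(1, 1.16) = 1.00
γ → (α ⊕ (β ⊕ α)) = min(1, 1 − 0.50 + 1.00) = min(1, 1.50) = 1.00
¬(γ → (α ⊕ (β ⊕ α))) = 1 − 1.00 = 0.00
γ ⊕ ¬(γ → (α ⊕ (β ⊕ α))) = min(1, 0.50 + 0.00) = min(1, 0.50) = 0.50
¬(γ ⊕ ¬(γ → (α ⊕ (β ⊕ α)))) = 1 − 0.50 = 0.50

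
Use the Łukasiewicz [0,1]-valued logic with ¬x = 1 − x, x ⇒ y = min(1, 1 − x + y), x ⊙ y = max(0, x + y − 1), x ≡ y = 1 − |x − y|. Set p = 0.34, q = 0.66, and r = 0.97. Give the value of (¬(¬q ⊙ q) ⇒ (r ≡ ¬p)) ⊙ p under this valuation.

0.03

¬q = 1 − 0.66 = 0.34
¬q ⊙ q = max(0, 0.34 + 0.66 − 1) = max(0, 0.00) = 0.00
¬(¬q ⊙ q) = 1 − 0.00 = 1.00
¬p = 1 − 0.34 = 0.66
r ≡ ¬p = 1 − |0.97 − 0.66| = 1 − 0.31 = 0.69
¬(¬q ⊙ q) ⇒ (r ≡ ¬p) = min(1, 1 − 1.00 + 0.69) = min(1, 0.69) = 0.69
(¬(¬q ⊙ q) ⇒ (r ≡ ¬p)) ⊙ p = max(0, 0.69 + 0.34 − 1) = max(0, 0.03) = 0.03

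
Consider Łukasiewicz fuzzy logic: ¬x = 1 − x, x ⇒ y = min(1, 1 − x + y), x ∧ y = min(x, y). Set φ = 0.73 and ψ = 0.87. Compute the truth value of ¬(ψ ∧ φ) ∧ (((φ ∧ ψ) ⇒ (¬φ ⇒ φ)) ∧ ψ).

0.27

ψ ∧ φ = min(0.87, 0.73) = 0.73
¬(ψ ∧ φ) = 1 − 0.73 = 0.27
φ ∧ ψ = min(0.73, 0.87) = 0.73
¬φ = 1 − 0.73 = 0.27
¬φ ⇒ φ = min(1, 1 − 0.27 + 0.73) = min(1, 1.46) = 1.00
(φ ∧ ψ) ⇒ (¬φ ⇒ φ) = min(1, 1 − 0.73 + 1.00) = min(1, 1.27) = 1.00
((φ ∧ ψ) ⇒ (¬φ ⇒ φ)) ∧ ψ = min(1.00, 0.87) = 0.87
¬(ψ ∧ φ) ∧ (((φ ∧ ψ) ⇒ (¬φ ⇒ φ)) ∧ ψ) = min(0.27, 0.87) = 0.27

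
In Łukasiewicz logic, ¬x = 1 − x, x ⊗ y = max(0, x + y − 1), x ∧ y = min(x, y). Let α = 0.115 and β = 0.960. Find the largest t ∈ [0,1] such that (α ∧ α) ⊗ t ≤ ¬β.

α ∧ α = min(0.115, 0.115) = 0.115
So the left factor is α ∧ α = 0.115.
¬β = 1 − 0.960 = 0.040
So the right-hand bound is ¬β = 0.040.
The residuum of the Łukasiewicz t-norm gives the supremum: min(1, 1 − 0.115 + 0.040).
1 − 0.115 + 0.040 = 0.925, so t = min(1, 0.925) = 0.925.
Check: 0.115 ⊗ 0.925 = max(0, 0.040) = 0.040 ≤ 0.040.

0.925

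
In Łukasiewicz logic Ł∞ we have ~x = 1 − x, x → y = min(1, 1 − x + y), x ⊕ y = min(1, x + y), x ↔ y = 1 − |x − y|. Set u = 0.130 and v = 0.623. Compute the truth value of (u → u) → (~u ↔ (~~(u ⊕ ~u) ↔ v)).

0.753

u → u = min(1, 1 − 0.130 + 0.130) = min(1, 1.000) = 1.000
~u = 1 − 0.130 = 0.870
u ⊕ ~u = min(1, 0.130 + 0.870) = min(1, 1.000) = 1.000
~(u ⊕ ~u) = 1 − 1.000 = 0.000
~~(u ⊕ ~u) = 1 − 0.000 = 1.000
~~(u ⊕ ~u) ↔ v = 1 − |1.000 − 0.623| = 1 − 0.377 = 0.623
~u ↔ (~~(u ⊕ ~u) ↔ v) = 1 − |0.870 − 0.623| = 1 − 0.247 = 0.753
(u → u) → (~u ↔ (~~(u ⊕ ~u) ↔ v)) = min(1, 1 − 1.000 + 0.753) = min(1, 0.753) = 0.753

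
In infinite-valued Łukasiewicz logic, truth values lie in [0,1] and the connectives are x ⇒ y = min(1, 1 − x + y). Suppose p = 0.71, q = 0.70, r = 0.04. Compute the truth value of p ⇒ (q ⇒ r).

q ⇒ r = min(1, 1 − 0.70 + 0.04) = min(1, 0.34) = 0.34
p ⇒ (q ⇒ r) = min(1, 1 − 0.71 + 0.34) = min(1, 0.63) = 0.63

0.63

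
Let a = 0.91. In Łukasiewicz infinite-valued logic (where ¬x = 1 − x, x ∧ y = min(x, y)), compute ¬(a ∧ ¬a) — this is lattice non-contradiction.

0.91

¬a = 1 − 0.91 = 0.09
a ∧ ¬a = min(0.91, 0.09) = 0.09
¬(a ∧ ¬a) = 1 − 0.09 = 0.91
(The value 0.91 < 1 shows this instance is not satisfied; not a Ł∞-tautology — its value is 1 − min(a, 1−a).)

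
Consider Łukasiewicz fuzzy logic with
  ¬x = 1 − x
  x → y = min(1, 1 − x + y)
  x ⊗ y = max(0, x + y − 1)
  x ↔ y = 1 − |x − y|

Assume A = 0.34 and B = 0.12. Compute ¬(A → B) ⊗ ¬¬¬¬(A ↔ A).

0.22

A → B = min(1, 1 − 0.34 + 0.12) = min(1, 0.78) = 0.78
¬(A → B) = 1 − 0.78 = 0.22
A ↔ A = 1 − |0.34 − 0.34| = 1 − 0.00 = 1.00
¬(A ↔ A) = 1 − 1.00 = 0.00
¬¬(A ↔ A) = 1 − 0.00 = 1.00
¬¬¬(A ↔ A) = 1 − 1.00 = 0.00
¬¬¬¬(A ↔ A) = 1 − 0.00 = 1.00
¬(A → B) ⊗ ¬¬¬¬(A ↔ A) = max(0, 0.22 + 1.00 − 1) = max(0, 0.22) = 0.22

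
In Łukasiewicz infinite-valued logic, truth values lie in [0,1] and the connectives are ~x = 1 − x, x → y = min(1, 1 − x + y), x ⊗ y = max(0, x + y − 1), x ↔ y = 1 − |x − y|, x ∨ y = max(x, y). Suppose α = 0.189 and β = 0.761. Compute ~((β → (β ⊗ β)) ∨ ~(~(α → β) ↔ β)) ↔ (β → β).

0.239

β ⊗ β = max(0, 0.761 + 0.761 − 1) = max(0, 0.522) = 0.522
β → (β ⊗ β) = min(1, 1 − 0.761 + 0.522) = min(1, 0.761) = 0.761
α → β = min(1, 1 − 0.189 + 0.761) = min(1, 1.572) = 1.000
~(α → β) = 1 − 1.000 = 0.000
~(α → β) ↔ β = 1 − |0.000 − 0.761| = 1 − 0.761 = 0.239
~(~(α → β) ↔ β) = 1 − 0.239 = 0.761
(β → (β ⊗ β)) ∨ ~(~(α → β) ↔ β) = max(0.761, 0.761) = 0.761
~((β → (β ⊗ β)) ∨ ~(~(α → β) ↔ β)) = 1 − 0.761 = 0.239
β → β = min(1, 1 − 0.761 + 0.761) = min(1, 1.000) = 1.000
~((β → (β ⊗ β)) ∨ ~(~(α → β) ↔ β)) ↔ (β → β) = 1 − |0.239 − 1.000| = 1 − 0.761 = 0.239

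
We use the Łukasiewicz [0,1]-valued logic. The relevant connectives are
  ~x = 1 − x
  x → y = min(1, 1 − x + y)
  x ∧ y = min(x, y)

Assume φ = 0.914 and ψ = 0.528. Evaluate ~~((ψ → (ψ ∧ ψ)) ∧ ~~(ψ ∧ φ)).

ψ ∧ ψ = min(0.528, 0.528) = 0.528
ψ → (ψ ∧ ψ) = min(1, 1 − 0.528 + 0.528) = min(1, 1.000) = 1.000
ψ ∧ φ = min(0.528, 0.914) = 0.528
~(ψ ∧ φ) = 1 − 0.528 = 0.472
~~(ψ ∧ φ) = 1 − 0.472 = 0.528
(ψ → (ψ ∧ ψ)) ∧ ~~(ψ ∧ φ) = min(1.000, 0.528) = 0.528
~((ψ → (ψ ∧ ψ)) ∧ ~~(ψ ∧ φ)) = 1 − 0.528 = 0.472
~~((ψ → (ψ ∧ ψ)) ∧ ~~(ψ ∧ φ)) = 1 − 0.472 = 0.528

0.528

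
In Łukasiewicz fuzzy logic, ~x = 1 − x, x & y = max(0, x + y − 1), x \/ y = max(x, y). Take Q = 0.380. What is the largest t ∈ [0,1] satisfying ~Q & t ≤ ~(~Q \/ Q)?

~Q = 1 − 0.380 = 0.620
So the left factor is ~Q = 0.620.
~Q \/ Q = max(0.620, 0.380) = 0.620
~(~Q \/ Q) = 1 − 0.620 = 0.380
So the right-hand bound is ~(~Q \/ Q) = 0.380.
The residuum of the Łukasiewicz t-norm gives the supremum: min(1, 1 − 0.620 + 0.380).
1 − 0.620 + 0.380 = 0.760, so t = min(1, 0.760) = 0.760.
Check: 0.620 & 0.760 = max(0, 0.380) = 0.380 ≤ 0.380.

0.760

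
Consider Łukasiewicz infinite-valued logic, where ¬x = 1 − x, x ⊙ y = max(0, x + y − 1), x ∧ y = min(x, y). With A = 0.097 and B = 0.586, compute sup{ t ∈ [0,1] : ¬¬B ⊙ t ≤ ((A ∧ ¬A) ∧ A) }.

¬B = 1 − 0.586 = 0.414
¬¬B = 1 − 0.414 = 0.586
So the left factor is ¬¬B = 0.586.
¬A = 1 − 0.097 = 0.903
A ∧ ¬A = min(0.097, 0.903) = 0.097
(A ∧ ¬A) ∧ A = min(0.097, 0.097) = 0.097
So the right-hand bound is (A ∧ ¬A) ∧ A = 0.097.
The residuum of the Łukasiewicz t-norm gives the supremum: min(1, 1 − 0.586 + 0.097).
1 − 0.586 + 0.097 = 0.511, so t = min(1, 0.511) = 0.511.
Check: 0.586 ⊙ 0.511 = max(0, 0.097) = 0.097 ≤ 0.097.

0.511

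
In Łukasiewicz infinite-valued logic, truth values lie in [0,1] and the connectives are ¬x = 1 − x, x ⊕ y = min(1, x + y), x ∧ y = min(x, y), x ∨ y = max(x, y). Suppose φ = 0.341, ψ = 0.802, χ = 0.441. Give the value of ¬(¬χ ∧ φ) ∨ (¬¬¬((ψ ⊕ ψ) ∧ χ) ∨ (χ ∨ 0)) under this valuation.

0.659

¬χ = 1 − 0.441 = 0.559
¬χ ∧ φ = min(0.559, 0.341) = 0.341
¬(¬χ ∧ φ) = 1 − 0.341 = 0.659
ψ ⊕ ψ = min(1, 0.802 + 0.802) = min(1, 1.604) = 1.000
(ψ ⊕ ψ) ∧ χ = min(1.000, 0.441) = 0.441
¬((ψ ⊕ ψ) ∧ χ) = 1 − 0.441 = 0.559
¬¬((ψ ⊕ ψ) ∧ χ) = 1 − 0.559 = 0.441
¬¬¬((ψ ⊕ ψ) ∧ χ) = 1 − 0.441 = 0.559
χ ∨ 0 = max(0.441, 0.000) = 0.441
¬¬¬((ψ ⊕ ψ) ∧ χ) ∨ (χ ∨ 0) = max(0.559, 0.441) = 0.559
¬(¬χ ∧ φ) ∨ (¬¬¬((ψ ⊕ ψ) ∧ χ) ∨ (χ ∨ 0)) = max(0.659, 0.559) = 0.659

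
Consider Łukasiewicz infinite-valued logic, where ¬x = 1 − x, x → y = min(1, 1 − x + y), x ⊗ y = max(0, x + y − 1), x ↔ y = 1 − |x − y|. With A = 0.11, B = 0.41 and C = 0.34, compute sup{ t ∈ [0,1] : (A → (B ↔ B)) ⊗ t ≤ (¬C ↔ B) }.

B ↔ B = 1 − |0.41 − 0.41| = 1 − 0.00 = 1.00
A → (B ↔ B) = min(1, 1 − 0.11 + 1.00) = min(1, 1.89) = 1.00
So the left factor is A → (B ↔ B) = 1.00.
¬C = 1 − 0.34 = 0.66
¬C ↔ B = 1 − |0.66 − 0.41| = 1 − 0.25 = 0.75
So the right-hand bound is ¬C ↔ B = 0.75.
The residuum of the Łukasiewicz t-norm gives the supremum: min(1, 1 − 1.00 + 0.75).
1 − 1.00 + 0.75 = 0.75, so t = min(1, 0.75) = 0.75.
Check: 1.00 ⊗ 0.75 = max(0, 0.75) = 0.75 ≤ 0.75.

0.75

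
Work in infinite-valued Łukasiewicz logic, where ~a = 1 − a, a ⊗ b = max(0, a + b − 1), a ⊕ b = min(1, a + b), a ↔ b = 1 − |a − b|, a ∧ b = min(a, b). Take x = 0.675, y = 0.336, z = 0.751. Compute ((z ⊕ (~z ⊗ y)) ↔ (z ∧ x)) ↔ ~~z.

~z = 1 − 0.751 = 0.249
~z ⊗ y = max(0, 0.249 + 0.336 − 1) = max(0, -0.415) = 0.000
z ⊕ (~z ⊗ y) = min(1, 0.751 + 0.000) = min(1, 0.751) = 0.751
z ∧ x = min(0.751, 0.675) = 0.675
(z ⊕ (~z ⊗ y)) ↔ (z ∧ x) = 1 − |0.751 − 0.675| = 1 − 0.076 = 0.924
~~z = 1 − 0.249 = 0.751
((z ⊕ (~z ⊗ y)) ↔ (z ∧ x)) ↔ ~~z = 1 − |0.924 − 0.751| = 1 − 0.173 = 0.827

0.827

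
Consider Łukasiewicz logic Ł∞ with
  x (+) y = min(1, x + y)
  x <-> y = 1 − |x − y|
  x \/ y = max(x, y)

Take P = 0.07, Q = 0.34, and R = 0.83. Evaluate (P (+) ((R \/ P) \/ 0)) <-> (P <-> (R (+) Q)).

0.17

R \/ P = max(0.83, 0.07) = 0.83
(R \/ P) \/ 0 = max(0.83, 0.00) = 0.83
P (+) ((R \/ P) \/ 0) = min(1, 0.07 + 0.83) = min(1, 0.90) = 0.90
R (+) Q = min(1, 0.83 + 0.34) = min(1, 1.17) = 1.00
P <-> (R (+) Q) = 1 − |0.07 − 1.00| = 1 − 0.93 = 0.07
(P (+) ((R \/ P) \/ 0)) <-> (P <-> (R (+) Q)) = 1 − |0.90 − 0.07| = 1 − 0.83 = 0.17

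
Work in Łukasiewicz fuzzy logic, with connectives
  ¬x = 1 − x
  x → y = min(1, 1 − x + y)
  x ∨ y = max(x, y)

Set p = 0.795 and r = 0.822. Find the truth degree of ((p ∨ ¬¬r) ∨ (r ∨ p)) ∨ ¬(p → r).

0.822

¬r = 1 − 0.822 = 0.178
¬¬r = 1 − 0.178 = 0.822
p ∨ ¬¬r = max(0.795, 0.822) = 0.822
r ∨ p = max(0.822, 0.795) = 0.822
(p ∨ ¬¬r) ∨ (r ∨ p) = max(0.822, 0.822) = 0.822
p → r = min(1, 1 − 0.795 + 0.822) = min(1, 1.027) = 1.000
¬(p → r) = 1 − 1.000 = 0.000
((p ∨ ¬¬r) ∨ (r ∨ p)) ∨ ¬(p → r) = max(0.822, 0.000) = 0.822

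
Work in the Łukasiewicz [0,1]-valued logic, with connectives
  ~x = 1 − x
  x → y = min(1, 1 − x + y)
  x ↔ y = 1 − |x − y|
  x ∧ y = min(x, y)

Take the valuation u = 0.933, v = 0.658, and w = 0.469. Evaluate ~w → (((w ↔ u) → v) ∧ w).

~w = 1 − 0.469 = 0.531
w ↔ u = 1 − |0.469 − 0.933| = 1 − 0.464 = 0.536
(w ↔ u) → v = min(1, 1 − 0.536 + 0.658) = min(1, 1.122) = 1.000
((w ↔ u) → v) ∧ w = min(1.000, 0.469) = 0.469
~w → (((w ↔ u) → v) ∧ w) = min(1, 1 − 0.531 + 0.469) = min(1, 0.938) = 0.938

0.938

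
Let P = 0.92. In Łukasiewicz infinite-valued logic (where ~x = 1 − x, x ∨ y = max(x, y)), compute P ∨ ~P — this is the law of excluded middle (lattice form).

0.92

~P = 1 − 0.92 = 0.08
P ∨ ~P = max(0.92, 0.08) = 0.92
(The value 0.92 < 1 shows this instance is not satisfied; not a Ł∞-tautology — its value is max(a, 1−a).)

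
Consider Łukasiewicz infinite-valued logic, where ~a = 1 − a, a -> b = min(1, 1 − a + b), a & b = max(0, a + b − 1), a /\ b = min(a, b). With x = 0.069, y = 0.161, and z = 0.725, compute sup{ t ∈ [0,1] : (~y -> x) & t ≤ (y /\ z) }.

~y = 1 − 0.161 = 0.839
~y -> x = min(1, 1 − 0.839 + 0.069) = min(1, 0.230) = 0.230
So the left factor is ~y -> x = 0.230.
y /\ z = min(0.161, 0.725) = 0.161
So the right-hand bound is y /\ z = 0.161.
The residuum of the Łukasiewicz t-norm gives the supremum: min(1, 1 − 0.230 + 0.161).
1 − 0.230 + 0.161 = 0.931, so t = min(1, 0.931) = 0.931.
Check: 0.230 & 0.931 = max(0, 0.161) = 0.161 ≤ 0.161.

0.931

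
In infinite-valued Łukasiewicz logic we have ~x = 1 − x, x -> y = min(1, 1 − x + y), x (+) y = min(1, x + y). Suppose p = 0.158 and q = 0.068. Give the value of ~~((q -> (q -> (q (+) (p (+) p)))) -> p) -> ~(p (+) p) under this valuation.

1.000

p (+) p = min(1, 0.158 + 0.158) = min(1, 0.316) = 0.316
q (+) (p (+) p) = min(1, 0.068 + 0.316) = min(1, 0.384) = 0.384
q -> (q (+) (p (+) p)) = min(1, 1 − 0.068 + 0.384) = min(1, 1.316) = 1.000
q -> (q -> (q (+) (p (+) p))) = min(1, 1 − 0.068 + 1.000) = min(1, 1.932) = 1.000
(q -> (q -> (q (+) (p (+) p)))) -> p = min(1, 1 − 1.000 + 0.158) = min(1, 0.158) = 0.158
~((q -> (q -> (q (+) (p (+) p)))) -> p) = 1 − 0.158 = 0.842
~~((q -> (q -> (q (+) (p (+) p)))) -> p) = 1 − 0.842 = 0.158
~(p (+) p) = 1 − 0.316 = 0.684
~~((q -> (q -> (q (+) (p (+) p)))) -> p) -> ~(p (+) p) = min(1, 1 − 0.158 + 0.684) = min(1, 1.526) = 1.000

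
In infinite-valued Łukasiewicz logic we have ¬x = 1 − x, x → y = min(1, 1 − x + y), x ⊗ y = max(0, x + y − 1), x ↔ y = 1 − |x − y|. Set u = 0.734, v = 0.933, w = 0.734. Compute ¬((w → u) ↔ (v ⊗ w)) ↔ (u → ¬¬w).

0.333

w → u = min(1, 1 − 0.734 + 0.734) = min(1, 1.000) = 1.000
v ⊗ w = max(0, 0.933 + 0.734 − 1) = max(0, 0.667) = 0.667
(w → u) ↔ (v ⊗ w) = 1 − |1.000 − 0.667| = 1 − 0.333 = 0.667
¬((w → u) ↔ (v ⊗ w)) = 1 − 0.667 = 0.333
¬w = 1 − 0.734 = 0.266
¬¬w = 1 − 0.266 = 0.734
u → ¬¬w = min(1, 1 − 0.734 + 0.734) = min(1, 1.000) = 1.000
¬((w → u) ↔ (v ⊗ w)) ↔ (u → ¬¬w) = 1 − |0.333 − 1.000| = 1 − 0.667 = 0.333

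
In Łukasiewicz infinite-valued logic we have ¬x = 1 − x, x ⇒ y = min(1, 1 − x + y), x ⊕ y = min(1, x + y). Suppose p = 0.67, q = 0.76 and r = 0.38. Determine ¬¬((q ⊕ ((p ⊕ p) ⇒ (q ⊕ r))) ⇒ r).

p ⊕ p = min(1, 0.67 + 0.67) = min(1, 1.34) = 1.00
q ⊕ r = min(1, 0.76 + 0.38) = min(1, 1.14) = 1.00
(p ⊕ p) ⇒ (q ⊕ r) = min(1, 1 − 1.00 + 1.00) = min(1, 1.00) = 1.00
q ⊕ ((p ⊕ p) ⇒ (q ⊕ r)) = min(1, 0.76 + 1.00) = min(1, 1.76) = 1.00
(q ⊕ ((p ⊕ p) ⇒ (q ⊕ r))) ⇒ r = min(1, 1 − 1.00 + 0.38) = min(1, 0.38) = 0.38
¬((q ⊕ ((p ⊕ p) ⇒ (q ⊕ r))) ⇒ r) = 1 − 0.38 = 0.62
¬¬((q ⊕ ((p ⊕ p) ⇒ (q ⊕ r))) ⇒ r) = 1 − 0.62 = 0.38

0.38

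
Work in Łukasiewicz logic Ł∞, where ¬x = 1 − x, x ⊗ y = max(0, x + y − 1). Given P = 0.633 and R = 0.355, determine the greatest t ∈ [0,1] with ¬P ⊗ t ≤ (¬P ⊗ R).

0.633

¬P = 1 − 0.633 = 0.367
So the left factor is ¬P = 0.367.
¬P ⊗ R = max(0, 0.367 + 0.355 − 1) = max(0, -0.278) = 0.000
So the right-hand bound is ¬P ⊗ R = 0.000.
The residuum of the Łukasiewicz t-norm gives the supremum: min(1, 1 − 0.367 + 0.000).
1 − 0.367 + 0.000 = 0.633, so t = min(1, 0.633) = 0.633.
Check: 0.367 ⊗ 0.633 = max(0, 0.000) = 0.000 ≤ 0.000.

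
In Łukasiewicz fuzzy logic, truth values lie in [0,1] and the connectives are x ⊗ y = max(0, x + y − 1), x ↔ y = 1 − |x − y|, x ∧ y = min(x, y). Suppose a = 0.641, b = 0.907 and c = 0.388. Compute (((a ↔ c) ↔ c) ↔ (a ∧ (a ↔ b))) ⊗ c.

a ↔ c = 1 − |0.641 − 0.388| = 1 − 0.253 = 0.747
(a ↔ c) ↔ c = 1 − |0.747 − 0.388| = 1 − 0.359 = 0.641
a ↔ b = 1 − |0.641 − 0.907| = 1 − 0.266 = 0.734
a ∧ (a ↔ b) = min(0.641, 0.734) = 0.641
((a ↔ c) ↔ c) ↔ (a ∧ (a ↔ b)) = 1 − |0.641 − 0.641| = 1 − 0.000 = 1.000
(((a ↔ c) ↔ c) ↔ (a ∧ (a ↔ b))) ⊗ c = max(0, 1.000 + 0.388 − 1) = max(0, 0.388) = 0.388

0.388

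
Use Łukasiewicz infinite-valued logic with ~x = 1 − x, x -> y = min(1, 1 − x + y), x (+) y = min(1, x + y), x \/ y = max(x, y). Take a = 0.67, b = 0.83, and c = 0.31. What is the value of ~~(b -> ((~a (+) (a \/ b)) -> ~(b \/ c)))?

0.34

~a = 1 − 0.67 = 0.33
a \/ b = max(0.67, 0.83) = 0.83
~a (+) (a \/ b) = min(1, 0.33 + 0.83) = min(1, 1.16) = 1.00
b \/ c = max(0.83, 0.31) = 0.83
~(b \/ c) = 1 − 0.83 = 0.17
(~a (+) (a \/ b)) -> ~(b \/ c) = min(1, 1 − 1.00 + 0.17) = min(1, 0.17) = 0.17
b -> ((~a (+) (a \/ b)) -> ~(b \/ c)) = min(1, 1 − 0.83 + 0.17) = min(1, 0.34) = 0.34
~(b -> ((~a (+) (a \/ b)) -> ~(b \/ c))) = 1 − 0.34 = 0.66
~~(b -> ((~a (+) (a \/ b)) -> ~(b \/ c))) = 1 − 0.66 = 0.34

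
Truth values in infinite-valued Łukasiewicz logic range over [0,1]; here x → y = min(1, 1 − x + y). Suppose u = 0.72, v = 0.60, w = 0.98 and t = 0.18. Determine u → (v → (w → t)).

0.88

w → t = min(1, 1 − 0.98 + 0.18) = min(1, 0.20) = 0.20
v → (w → t) = min(1, 1 − 0.60 + 0.20) = min(1, 0.60) = 0.60
u → (v → (w → t)) = min(1, 1 − 0.72 + 0.60) = min(1, 0.88) = 0.88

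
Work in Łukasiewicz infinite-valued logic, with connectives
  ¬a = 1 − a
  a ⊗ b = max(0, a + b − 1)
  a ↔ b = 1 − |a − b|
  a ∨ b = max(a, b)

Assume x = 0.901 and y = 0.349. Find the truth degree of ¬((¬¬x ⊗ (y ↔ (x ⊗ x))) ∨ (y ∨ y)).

0.552

¬x = 1 − 0.901 = 0.099
¬¬x = 1 − 0.099 = 0.901
x ⊗ x = max(0, 0.901 + 0.901 − 1) = max(0, 0.802) = 0.802
y ↔ (x ⊗ x) = 1 − |0.349 − 0.802| = 1 − 0.453 = 0.547
¬¬x ⊗ (y ↔ (x ⊗ x)) = max(0, 0.901 + 0.547 − 1) = max(0, 0.448) = 0.448
y ∨ y = max(0.349, 0.349) = 0.349
(¬¬x ⊗ (y ↔ (x ⊗ x))) ∨ (y ∨ y) = max(0.448, 0.349) = 0.448
¬((¬¬x ⊗ (y ↔ (x ⊗ x))) ∨ (y ∨ y)) = 1 − 0.448 = 0.552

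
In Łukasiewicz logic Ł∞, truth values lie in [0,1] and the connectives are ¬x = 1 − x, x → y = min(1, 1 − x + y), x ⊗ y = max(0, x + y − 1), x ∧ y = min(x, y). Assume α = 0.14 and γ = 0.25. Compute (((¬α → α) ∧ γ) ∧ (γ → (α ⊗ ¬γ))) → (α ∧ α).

¬α = 1 − 0.14 = 0.86
¬α → α = min(1, 1 − 0.86 + 0.14) = min(1, 0.28) = 0.28
(¬α → α) ∧ γ = min(0.28, 0.25) = 0.25
¬γ = 1 − 0.25 = 0.75
α ⊗ ¬γ = max(0, 0.14 + 0.75 − 1) = max(0, -0.11) = 0.00
γ → (α ⊗ ¬γ) = min(1, 1 − 0.25 + 0.00) = min(1, 0.75) = 0.75
((¬α → α) ∧ γ) ∧ (γ → (α ⊗ ¬γ)) = min(0.25, 0.75) = 0.25
α ∧ α = min(0.14, 0.14) = 0.14
(((¬α → α) ∧ γ) ∧ (γ → (α ⊗ ¬γ))) → (α ∧ α) = min(1, 1 − 0.25 + 0.14) = min(1, 0.89) = 0.89

0.89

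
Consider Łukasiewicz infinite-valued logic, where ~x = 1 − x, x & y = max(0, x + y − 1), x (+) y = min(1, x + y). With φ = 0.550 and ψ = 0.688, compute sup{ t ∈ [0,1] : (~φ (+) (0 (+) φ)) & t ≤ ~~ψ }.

0.688

~φ = 1 − 0.550 = 0.450
0 (+) φ = min(1, 0.000 + 0.550) = min(1, 0.550) = 0.550
~φ (+) (0 (+) φ) = min(1, 0.450 + 0.550) = min(1, 1.000) = 1.000
So the left factor is ~φ (+) (0 (+) φ) = 1.000.
~ψ = 1 − 0.688 = 0.312
~~ψ = 1 − 0.312 = 0.688
So the right-hand bound is ~~ψ = 0.688.
The residuum of the Łukasiewicz t-norm gives the supremum: min(1, 1 − 1.000 + 0.688).
1 − 1.000 + 0.688 = 0.688, so t = min(1, 0.688) = 0.688.
Check: 1.000 & 0.688 = max(0, 0.688) = 0.688 ≤ 0.688.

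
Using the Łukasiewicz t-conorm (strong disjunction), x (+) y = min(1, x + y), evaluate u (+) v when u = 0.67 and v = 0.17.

0.84

u (+) v = min(1, 0.67 + 0.17) = min(1, 0.84) = 0.84
For comparison, the Gödel t-conorm max(x, y) would give 0.67.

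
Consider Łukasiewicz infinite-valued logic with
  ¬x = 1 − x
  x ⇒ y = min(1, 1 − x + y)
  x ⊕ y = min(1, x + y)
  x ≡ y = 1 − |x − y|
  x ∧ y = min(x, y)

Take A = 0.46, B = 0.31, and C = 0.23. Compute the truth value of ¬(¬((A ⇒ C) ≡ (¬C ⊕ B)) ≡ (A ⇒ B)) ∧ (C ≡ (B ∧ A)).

0.62

A ⇒ C = min(1, 1 − 0.46 + 0.23) = min(1, 0.77) = 0.77
¬C = 1 − 0.23 = 0.77
¬C ⊕ B = min(1, 0.77 + 0.31) = min(1, 1.08) = 1.00
(A ⇒ C) ≡ (¬C ⊕ B) = 1 − |0.77 − 1.00| = 1 − 0.23 = 0.77
¬((A ⇒ C) ≡ (¬C ⊕ B)) = 1 − 0.77 = 0.23
A ⇒ B = min(1, 1 − 0.46 + 0.31) = min(1, 0.85) = 0.85
¬((A ⇒ C) ≡ (¬C ⊕ B)) ≡ (A ⇒ B) = 1 − |0.23 − 0.85| = 1 − 0.62 = 0.38
¬(¬((A ⇒ C) ≡ (¬C ⊕ B)) ≡ (A ⇒ B)) = 1 − 0.38 = 0.62
B ∧ A = min(0.31, 0.46) = 0.31
C ≡ (B ∧ A) = 1 − |0.23 − 0.31| = 1 − 0.08 = 0.92
¬(¬((A ⇒ C) ≡ (¬C ⊕ B)) ≡ (A ⇒ B)) ∧ (C ≡ (B ∧ A)) = min(0.62, 0.92) = 0.62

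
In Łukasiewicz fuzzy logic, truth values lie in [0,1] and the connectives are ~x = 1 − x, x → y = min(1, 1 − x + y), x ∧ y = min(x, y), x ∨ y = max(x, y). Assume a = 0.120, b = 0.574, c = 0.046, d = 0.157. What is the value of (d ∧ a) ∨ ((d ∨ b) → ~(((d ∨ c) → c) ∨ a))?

0.537

d ∧ a = min(0.157, 0.120) = 0.120
d ∨ b = max(0.157, 0.574) = 0.574
d ∨ c = max(0.157, 0.046) = 0.157
(d ∨ c) → c = min(1, 1 − 0.157 + 0.046) = min(1, 0.889) = 0.889
((d ∨ c) → c) ∨ a = max(0.889, 0.120) = 0.889
~(((d ∨ c) → c) ∨ a) = 1 − 0.889 = 0.111
(d ∨ b) → ~(((d ∨ c) → c) ∨ a) = min(1, 1 − 0.574 + 0.111) = min(1, 0.537) = 0.537
(d ∧ a) ∨ ((d ∨ b) → ~(((d ∨ c) → c) ∨ a)) = max(0.120, 0.537) = 0.537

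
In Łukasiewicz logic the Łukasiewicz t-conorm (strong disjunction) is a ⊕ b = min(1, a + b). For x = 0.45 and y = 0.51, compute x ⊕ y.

0.96

x ⊕ y = min(1, 0.45 + 0.51) = min(1, 0.96) = 0.96
For comparison, the Gödel t-conorm max(a, b) would give 0.51.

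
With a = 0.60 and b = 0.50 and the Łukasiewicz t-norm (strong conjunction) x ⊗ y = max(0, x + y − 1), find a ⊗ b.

0.10

a ⊗ b = max(0, 0.60 + 0.50 − 1) = max(0, 0.10) = 0.10
For comparison, the Gödel (minimum) t-norm min(x, y) would give 0.50.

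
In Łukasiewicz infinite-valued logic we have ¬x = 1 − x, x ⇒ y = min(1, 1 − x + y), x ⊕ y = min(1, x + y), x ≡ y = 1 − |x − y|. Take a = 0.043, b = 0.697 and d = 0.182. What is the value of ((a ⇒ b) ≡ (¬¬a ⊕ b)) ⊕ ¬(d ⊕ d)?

a ⇒ b = min(1, 1 − 0.043 + 0.697) = min(1, 1.654) = 1.000
¬a = 1 − 0.043 = 0.957
¬¬a = 1 − 0.957 = 0.043
¬¬a ⊕ b = min(1, 0.043 + 0.697) = min(1, 0.740) = 0.740
(a ⇒ b) ≡ (¬¬a ⊕ b) = 1 − |1.000 − 0.740| = 1 − 0.260 = 0.740
d ⊕ d = min(1, 0.182 + 0.182) = min(1, 0.364) = 0.364
¬(d ⊕ d) = 1 − 0.364 = 0.636
((a ⇒ b) ≡ (¬¬a ⊕ b)) ⊕ ¬(d ⊕ d) = min(1, 0.740 + 0.636) = min(1, 1.376) = 1.000

1.000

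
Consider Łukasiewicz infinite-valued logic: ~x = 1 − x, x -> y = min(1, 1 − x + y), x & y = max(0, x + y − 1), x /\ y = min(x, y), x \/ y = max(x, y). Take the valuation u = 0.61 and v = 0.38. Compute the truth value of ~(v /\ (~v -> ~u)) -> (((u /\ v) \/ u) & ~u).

0.38

~v = 1 − 0.38 = 0.62
~u = 1 − 0.61 = 0.39
~v -> ~u = min(1, 1 − 0.62 + 0.39) = min(1, 0.77) = 0.77
v /\ (~v -> ~u) = min(0.38, 0.77) = 0.38
~(v /\ (~v -> ~u)) = 1 − 0.38 = 0.62
u /\ v = min(0.61, 0.38) = 0.38
(u /\ v) \/ u = max(0.38, 0.61) = 0.61
((u /\ v) \/ u) & ~u = max(0, 0.61 + 0.39 − 1) = max(0, 0.00) = 0.00
~(v /\ (~v -> ~u)) -> (((u /\ v) \/ u) & ~u) = min(1, 1 − 0.62 + 0.00) = min(1, 0.38) = 0.38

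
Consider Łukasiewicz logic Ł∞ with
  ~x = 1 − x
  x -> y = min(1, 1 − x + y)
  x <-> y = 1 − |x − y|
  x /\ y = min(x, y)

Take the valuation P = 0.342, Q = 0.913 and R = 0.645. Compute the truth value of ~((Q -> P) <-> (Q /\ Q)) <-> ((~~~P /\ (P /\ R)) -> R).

0.484

Q -> P = min(1, 1 − 0.913 + 0.342) = min(1, 0.429) = 0.429
Q /\ Q = min(0.913, 0.913) = 0.913
(Q -> P) <-> (Q /\ Q) = 1 − |0.429 − 0.913| = 1 − 0.484 = 0.516
~((Q -> P) <-> (Q /\ Q)) = 1 − 0.516 = 0.484
~P = 1 − 0.342 = 0.658
~~P = 1 − 0.658 = 0.342
~~~P = 1 − 0.342 = 0.658
P /\ R = min(0.342, 0.645) = 0.342
~~~P /\ (P /\ R) = min(0.658, 0.342) = 0.342
(~~~P /\ (P /\ R)) -> R = min(1, 1 − 0.342 + 0.645) = min(1, 1.303) = 1.000
~((Q -> P) <-> (Q /\ Q)) <-> ((~~~P /\ (P /\ R)) -> R) = 1 − |0.484 − 1.000| = 1 − 0.516 = 0.484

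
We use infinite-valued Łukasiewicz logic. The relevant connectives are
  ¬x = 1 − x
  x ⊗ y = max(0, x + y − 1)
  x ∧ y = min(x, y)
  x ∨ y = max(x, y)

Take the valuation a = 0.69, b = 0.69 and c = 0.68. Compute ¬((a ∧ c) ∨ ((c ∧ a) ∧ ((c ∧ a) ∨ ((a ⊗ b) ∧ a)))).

a ∧ c = min(0.69, 0.68) = 0.68
c ∧ a = min(0.68, 0.69) = 0.68
a ⊗ b = max(0, 0.69 + 0.69 − 1) = max(0, 0.38) = 0.38
(a ⊗ b) ∧ a = min(0.38, 0.69) = 0.38
(c ∧ a) ∨ ((a ⊗ b) ∧ a) = max(0.68, 0.38) = 0.68
(c ∧ a) ∧ ((c ∧ a) ∨ ((a ⊗ b) ∧ a)) = min(0.68, 0.68) = 0.68
(a ∧ c) ∨ ((c ∧ a) ∧ ((c ∧ a) ∨ ((a ⊗ b) ∧ a))) = max(0.68, 0.68) = 0.68
¬((a ∧ c) ∨ ((c ∧ a) ∧ ((c ∧ a) ∨ ((a ⊗ b) ∧ a)))) = 1 − 0.68 = 0.32

0.32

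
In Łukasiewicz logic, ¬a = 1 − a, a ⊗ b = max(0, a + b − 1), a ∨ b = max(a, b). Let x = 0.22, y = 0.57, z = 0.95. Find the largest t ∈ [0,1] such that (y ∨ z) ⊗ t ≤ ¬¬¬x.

0.83

y ∨ z = max(0.57, 0.95) = 0.95
So the left factor is y ∨ z = 0.95.
¬x = 1 − 0.22 = 0.78
¬¬x = 1 − 0.78 = 0.22
¬¬¬x = 1 − 0.22 = 0.78
So the right-hand bound is ¬¬¬x = 0.78.
The residuum of the Łukasiewicz t-norm gives the supremum: min(1, 1 − 0.95 + 0.78).
1 − 0.95 + 0.78 = 0.83, so t = min(1, 0.83) = 0.83.
Check: 0.95 ⊗ 0.83 = max(0, 0.78) = 0.78 ≤ 0.78.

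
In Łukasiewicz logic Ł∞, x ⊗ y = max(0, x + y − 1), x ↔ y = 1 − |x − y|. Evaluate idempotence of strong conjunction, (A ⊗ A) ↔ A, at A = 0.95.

A ⊗ A = max(0, 0.95 + 0.95 − 1) = max(0, 0.90) = 0.90
(A ⊗ A) ↔ A = 1 − |0.90 − 0.95| = 1 − 0.05 = 0.95
(The value 0.95 < 1 shows this instance is not satisfied; fails in Ł∞ since a ⊗ a = max(0, 2a−1) ≠ a in general.)

0.95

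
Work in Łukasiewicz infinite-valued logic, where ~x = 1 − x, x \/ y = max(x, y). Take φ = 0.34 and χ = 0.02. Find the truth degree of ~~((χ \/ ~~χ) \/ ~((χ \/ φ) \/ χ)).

0.66

~χ = 1 − 0.02 = 0.98
~~χ = 1 − 0.98 = 0.02
χ \/ ~~χ = max(0.02, 0.02) = 0.02
χ \/ φ = max(0.02, 0.34) = 0.34
(χ \/ φ) \/ χ = max(0.34, 0.02) = 0.34
~((χ \/ φ) \/ χ) = 1 − 0.34 = 0.66
(χ \/ ~~χ) \/ ~((χ \/ φ) \/ χ) = max(0.02, 0.66) = 0.66
~((χ \/ ~~χ) \/ ~((χ \/ φ) \/ χ)) = 1 − 0.66 = 0.34
~~((χ \/ ~~χ) \/ ~((χ \/ φ) \/ χ)) = 1 − 0.34 = 0.66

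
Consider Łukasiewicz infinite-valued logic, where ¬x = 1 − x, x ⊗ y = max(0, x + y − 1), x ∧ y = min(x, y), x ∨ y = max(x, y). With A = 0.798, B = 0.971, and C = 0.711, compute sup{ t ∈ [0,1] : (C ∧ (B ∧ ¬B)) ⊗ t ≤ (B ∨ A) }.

1.000

¬B = 1 − 0.971 = 0.029
B ∧ ¬B = min(0.971, 0.029) = 0.029
C ∧ (B ∧ ¬B) = min(0.711, 0.029) = 0.029
So the left factor is C ∧ (B ∧ ¬B) = 0.029.
B ∨ A = max(0.971, 0.798) = 0.971
So the right-hand bound is B ∨ A = 0.971.
The residuum of the Łukasiewicz t-norm gives the supremum: min(1, 1 − 0.029 + 0.971).
1 − 0.029 + 0.971 = 1.942, so t = min(1, 1.942) = 1.000.
Check: 0.029 ⊗ 1.000 = max(0, 0.029) = 0.029 ≤ 0.971.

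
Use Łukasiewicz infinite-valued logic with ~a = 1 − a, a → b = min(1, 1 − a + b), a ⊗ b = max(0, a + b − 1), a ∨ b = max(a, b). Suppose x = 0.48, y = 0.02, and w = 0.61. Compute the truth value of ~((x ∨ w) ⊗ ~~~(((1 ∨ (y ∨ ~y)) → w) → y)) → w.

x ∨ w = max(0.48, 0.61) = 0.61
~y = 1 − 0.02 = 0.98
y ∨ ~y = max(0.02, 0.98) = 0.98
1 ∨ (y ∨ ~y) = max(1.00, 0.98) = 1.00
(1 ∨ (y ∨ ~y)) → w = min(1, 1 − 1.00 + 0.61) = min(1, 0.61) = 0.61
((1 ∨ (y ∨ ~y)) → w) → y = min(1, 1 − 0.61 + 0.02) = min(1, 0.41) = 0.41
~(((1 ∨ (y ∨ ~y)) → w) → y) = 1 − 0.41 = 0.59
~~(((1 ∨ (y ∨ ~y)) → w) → y) = 1 − 0.59 = 0.41
~~~(((1 ∨ (y ∨ ~y)) → w) → y) = 1 − 0.41 = 0.59
(x ∨ w) ⊗ ~~~(((1 ∨ (y ∨ ~y)) → w) → y) = max(0, 0.61 + 0.59 − 1) = max(0, 0.20) = 0.20
~((x ∨ w) ⊗ ~~~(((1 ∨ (y ∨ ~y)) → w) → y)) = 1 − 0.20 = 0.80
~((x ∨ w) ⊗ ~~~(((1 ∨ (y ∨ ~y)) → w) → y)) → w = min(1, 1 − 0.80 + 0.61) = min(1, 0.81) = 0.81

0.81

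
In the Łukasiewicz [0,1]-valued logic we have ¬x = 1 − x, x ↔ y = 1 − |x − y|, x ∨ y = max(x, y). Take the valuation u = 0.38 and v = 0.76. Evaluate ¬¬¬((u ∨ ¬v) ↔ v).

0.38

¬v = 1 − 0.76 = 0.24
u ∨ ¬v = max(0.38, 0.24) = 0.38
(u ∨ ¬v) ↔ v = 1 − |0.38 − 0.76| = 1 − 0.38 = 0.62
¬((u ∨ ¬v) ↔ v) = 1 − 0.62 = 0.38
¬¬((u ∨ ¬v) ↔ v) = 1 − 0.38 = 0.62
¬¬¬((u ∨ ¬v) ↔ v) = 1 − 0.62 = 0.38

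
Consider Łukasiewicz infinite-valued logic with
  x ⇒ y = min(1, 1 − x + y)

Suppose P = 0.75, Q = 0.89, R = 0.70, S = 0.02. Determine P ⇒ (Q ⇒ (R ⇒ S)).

R ⇒ S = min(1, 1 − 0.70 + 0.02) = min(1, 0.32) = 0.32
Q ⇒ (R ⇒ S) = min(1, 1 − 0.89 + 0.32) = min(1, 0.43) = 0.43
P ⇒ (Q ⇒ (R ⇒ S)) = min(1, 1 − 0.75 + 0.43) = min(1, 0.68) = 0.68

0.68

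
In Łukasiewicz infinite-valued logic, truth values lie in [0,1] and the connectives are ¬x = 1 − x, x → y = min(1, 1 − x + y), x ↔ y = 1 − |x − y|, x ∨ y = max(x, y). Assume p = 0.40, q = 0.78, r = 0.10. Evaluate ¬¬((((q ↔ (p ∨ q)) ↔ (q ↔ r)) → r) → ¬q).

p ∨ q = max(0.40, 0.78) = 0.78
q ↔ (p ∨ q) = 1 − |0.78 − 0.78| = 1 − 0.00 = 1.00
q ↔ r = 1 − |0.78 − 0.10| = 1 − 0.68 = 0.32
(q ↔ (p ∨ q)) ↔ (q ↔ r) = 1 − |1.00 − 0.32| = 1 − 0.68 = 0.32
((q ↔ (p ∨ q)) ↔ (q ↔ r)) → r = min(1, 1 − 0.32 + 0.10) = min(1, 0.78) = 0.78
¬q = 1 − 0.78 = 0.22
(((q ↔ (p ∨ q)) ↔ (q ↔ r)) → r) → ¬q = min(1, 1 − 0.78 + 0.22) = min(1, 0.44) = 0.44
¬((((q ↔ (p ∨ q)) ↔ (q ↔ r)) → r) → ¬q) = 1 − 0.44 = 0.56
¬¬((((q ↔ (p ∨ q)) ↔ (q ↔ r)) → r) → ¬q) = 1 − 0.56 = 0.44

0.44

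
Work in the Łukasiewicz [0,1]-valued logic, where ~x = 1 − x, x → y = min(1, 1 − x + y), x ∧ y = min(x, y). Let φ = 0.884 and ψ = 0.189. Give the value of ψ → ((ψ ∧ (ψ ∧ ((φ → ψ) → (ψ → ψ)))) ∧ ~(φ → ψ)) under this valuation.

φ → ψ = min(1, 1 − 0.884 + 0.189) = min(1, 0.305) = 0.305
ψ → ψ = min(1, 1 − 0.189 + 0.189) = min(1, 1.000) = 1.000
(φ → ψ) → (ψ → ψ) = min(1, 1 − 0.305 + 1.000) = min(1, 1.695) = 1.000
ψ ∧ ((φ → ψ) → (ψ → ψ)) = min(0.189, 1.000) = 0.189
ψ ∧ (ψ ∧ ((φ → ψ) → (ψ → ψ))) = min(0.189, 0.189) = 0.189
~(φ → ψ) = 1 − 0.305 = 0.695
(ψ ∧ (ψ ∧ ((φ → ψ) → (ψ → ψ)))) ∧ ~(φ → ψ) = min(0.189, 0.695) = 0.189
ψ → ((ψ ∧ (ψ ∧ ((φ → ψ) → (ψ → ψ)))) ∧ ~(φ → ψ)) = min(1, 1 − 0.189 + 0.189) = min(1, 1.000) = 1.000

1.000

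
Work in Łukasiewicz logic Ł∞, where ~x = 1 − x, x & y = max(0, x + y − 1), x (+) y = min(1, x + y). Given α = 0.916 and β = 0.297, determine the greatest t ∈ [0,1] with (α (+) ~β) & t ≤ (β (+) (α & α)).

1.000

~β = 1 − 0.297 = 0.703
α (+) ~β = min(1, 0.916 + 0.703) = min(1, 1.619) = 1.000
So the left factor is α (+) ~β = 1.000.
α & α = max(0, 0.916 + 0.916 − 1) = max(0, 0.832) = 0.832
β (+) (α & α) = min(1, 0.297 + 0.832) = min(1, 1.129) = 1.000
So the right-hand bound is β (+) (α & α) = 1.000.
The residuum of the Łukasiewicz t-norm gives the supremum: min(1, 1 − 1.000 + 1.000).
1 − 1.000 + 1.000 = 1.000, so t = min(1, 1.000) = 1.000.
Check: 1.000 & 1.000 = max(0, 1.000) = 1.000 ≤ 1.000.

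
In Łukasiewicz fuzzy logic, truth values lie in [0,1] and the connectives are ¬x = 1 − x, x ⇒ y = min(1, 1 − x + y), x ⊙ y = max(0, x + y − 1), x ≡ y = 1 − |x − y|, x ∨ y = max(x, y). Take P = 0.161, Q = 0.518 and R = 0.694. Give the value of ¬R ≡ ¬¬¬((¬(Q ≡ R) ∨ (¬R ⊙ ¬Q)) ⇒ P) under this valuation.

0.709

¬R = 1 − 0.694 = 0.306
Q ≡ R = 1 − |0.518 − 0.694| = 1 − 0.176 = 0.824
¬(Q ≡ R) = 1 − 0.824 = 0.176
¬Q = 1 − 0.518 = 0.482
¬R ⊙ ¬Q = max(0, 0.306 + 0.482 − 1) = max(0, -0.212) = 0.000
¬(Q ≡ R) ∨ (¬R ⊙ ¬Q) = max(0.176, 0.000) = 0.176
(¬(Q ≡ R) ∨ (¬R ⊙ ¬Q)) ⇒ P = min(1, 1 − 0.176 + 0.161) = min(1, 0.985) = 0.985
¬((¬(Q ≡ R) ∨ (¬R ⊙ ¬Q)) ⇒ P) = 1 − 0.985 = 0.015
¬¬((¬(Q ≡ R) ∨ (¬R ⊙ ¬Q)) ⇒ P) = 1 − 0.015 = 0.985
¬¬¬((¬(Q ≡ R) ∨ (¬R ⊙ ¬Q)) ⇒ P) = 1 − 0.985 = 0.015
¬R ≡ ¬¬¬((¬(Q ≡ R) ∨ (¬R ⊙ ¬Q)) ⇒ P) = 1 − |0.306 − 0.015| = 1 − 0.291 = 0.709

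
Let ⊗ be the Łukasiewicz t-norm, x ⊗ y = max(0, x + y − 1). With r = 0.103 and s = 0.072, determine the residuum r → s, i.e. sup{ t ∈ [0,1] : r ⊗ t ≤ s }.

0.969

The residuum of the Łukasiewicz t-norm gives the supremum: min(1, 1 − 0.103 + 0.072).
1 − 0.103 + 0.072 = 0.969, so t = min(1, 0.969) = 0.969.
Check: 0.103 ⊗ 0.969 = max(0, 0.072) = 0.072 ≤ 0.072.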